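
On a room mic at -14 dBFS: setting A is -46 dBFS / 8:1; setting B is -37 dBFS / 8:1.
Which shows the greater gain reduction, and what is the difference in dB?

A: GR = 32 − 32/8 = 28 dB.
B: GR = 23 − 23/8 = 20.125 dB.
A reduces 7.875 dB more.

A, by 7.875 dB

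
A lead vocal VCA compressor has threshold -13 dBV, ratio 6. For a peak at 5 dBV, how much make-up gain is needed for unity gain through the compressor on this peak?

15 dB

The peak compresses to -13 + 18/6 = -10 dBV.
To reach 5 dBV requires 5 − (-10) = 15 dB of make-up.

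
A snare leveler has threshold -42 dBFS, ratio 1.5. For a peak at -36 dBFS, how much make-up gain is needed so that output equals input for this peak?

The peak compresses to -42 + 6/1.5 = -38 dBFS.
To reach -36 dBFS requires -36 − (-38) = 2 dB of make-up.

2 dB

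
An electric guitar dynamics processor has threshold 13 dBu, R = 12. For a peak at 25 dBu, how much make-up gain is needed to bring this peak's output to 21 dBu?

7 dB

The peak compresses to 13 + 12/12 = 14 dBu.
To reach 21 dBu requires 21 − 14 = 7 dB of make-up.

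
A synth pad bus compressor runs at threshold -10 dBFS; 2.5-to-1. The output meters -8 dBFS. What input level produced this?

Post-compression overshoot = -8 − (-10) = 2 dB.
Undo the ratio: input overshoot = 2 × 2.5 = 5 dB, giving input = -5 dBFS.

-5 dBFS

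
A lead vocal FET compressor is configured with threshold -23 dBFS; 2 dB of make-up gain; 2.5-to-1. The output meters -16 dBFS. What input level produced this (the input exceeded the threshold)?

-10.5 dBFS

Stripping the +2 dB make-up gives -18 dBFS at the gain stage.
Post-compression overshoot = -18 − (-23) = 5 dB.
Input overshoot = R × output overshoot = 12.5 dB → input = -23 + 12.5 = -10.5 dBFS.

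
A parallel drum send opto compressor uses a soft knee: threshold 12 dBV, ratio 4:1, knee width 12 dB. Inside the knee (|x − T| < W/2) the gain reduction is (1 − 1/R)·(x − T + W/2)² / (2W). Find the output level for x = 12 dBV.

x − T + W/2 = 12 − 12 + 6 = 6.
GR = (1 − 1/4) × 6² / 24 = 0.75 × 36 / 24 = 1.125 dB.
Output = 12 − 1.125 = 10.875 dBV.

10.875 dBV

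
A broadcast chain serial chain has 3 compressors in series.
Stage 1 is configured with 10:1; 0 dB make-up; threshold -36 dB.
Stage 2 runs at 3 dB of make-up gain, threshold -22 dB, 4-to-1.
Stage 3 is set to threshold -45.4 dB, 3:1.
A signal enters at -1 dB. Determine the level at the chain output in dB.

Stage 1: overshoot 35 dB → 35/10 = 3.5 dB → -32.5 dB.
Stage 2: -32.5 dB is at or below the -22 dB threshold — no compression; make-up brings it to -29.5 dB.
Stage 3: -29.5 dB is 15.9 dB over -45.4 dB; at 3:1 that becomes 5.3 dB over, giving -40.1 dB.

-40.1 dB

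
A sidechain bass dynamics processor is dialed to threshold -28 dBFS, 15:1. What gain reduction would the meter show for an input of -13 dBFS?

Overshoot = -13 − (-28) = 15 dB.
After 15:1 compression the overshoot becomes 15/15 = 1 dB.
Gain reduction = 15 − 1 = 14 dB.

14 dB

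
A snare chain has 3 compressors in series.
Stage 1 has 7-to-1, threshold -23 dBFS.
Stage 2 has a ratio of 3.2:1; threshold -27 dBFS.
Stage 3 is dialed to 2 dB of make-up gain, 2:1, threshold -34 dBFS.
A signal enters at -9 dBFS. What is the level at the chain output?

Stage 1: 14 dB above -23 dBFS, reduced 7:1 to 2 dB above → -21 dBFS.
Stage 2: -21 dBFS is 6 dB over -27 dBFS; at 3.2:1 that becomes 1.875 dB over, giving -25.125 dBFS.
Stage 3: -25.125 dBFS is 8.875 dB over -34 dBFS; at 2:1 that becomes 4.4375 dB over, giving -29.5625 dBFS; +2 dB make-up → -27.5625 dBFS.

-27.5625 dBFS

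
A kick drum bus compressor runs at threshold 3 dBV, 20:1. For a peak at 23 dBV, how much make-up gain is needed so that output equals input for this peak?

The peak compresses to 3 + 20/20 = 4 dBV.
To reach 23 dBV requires 23 − 4 = 19 dB of make-up.

19 dB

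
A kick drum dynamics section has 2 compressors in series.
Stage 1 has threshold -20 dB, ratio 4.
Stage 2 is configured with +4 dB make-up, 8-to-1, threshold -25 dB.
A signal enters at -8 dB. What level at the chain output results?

Stage 1: -8 dB is 12 dB over -20 dB; at 4:1 that becomes 3 dB over, giving -17 dB.
Stage 2: 8 dB above -25 dB, reduced 8:1 to 1 dB above → -24 dB; +4 dB make-up → -20 dB.

-20 dB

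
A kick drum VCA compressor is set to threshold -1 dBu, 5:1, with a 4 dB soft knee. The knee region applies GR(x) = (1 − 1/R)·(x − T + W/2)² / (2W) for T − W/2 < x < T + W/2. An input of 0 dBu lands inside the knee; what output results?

x − T + W/2 = 0 − (-1) + 2 = 3.
GR = (1 − 1/5) × 3² / 8 = 0.8 × 9 / 8 = 0.9 dB.
Output = 0 − 0.9 = -0.9 dBu.

-0.9 dBu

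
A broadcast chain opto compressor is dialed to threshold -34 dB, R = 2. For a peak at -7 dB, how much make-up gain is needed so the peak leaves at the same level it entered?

13.5 dB

Without make-up, output = threshold + overshoot/2 = -34 + 13.5 = -20.5 dB.
Gap to target: 13.5 dB.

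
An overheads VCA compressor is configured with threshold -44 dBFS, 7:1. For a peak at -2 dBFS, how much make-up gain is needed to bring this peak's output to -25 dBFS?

Without make-up, output = threshold + overshoot/7 = -44 + 6 = -38 dBFS.
Gap to target: 13 dB.

13 dB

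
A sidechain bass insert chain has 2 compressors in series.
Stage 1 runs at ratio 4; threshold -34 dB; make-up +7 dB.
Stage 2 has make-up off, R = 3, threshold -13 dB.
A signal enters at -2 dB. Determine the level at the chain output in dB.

Stage 1: -2 dB is 32 dB over -34 dB; at 4:1 that becomes 8 dB over, giving -26 dB; +7 dB make-up → -19 dB.
Stage 2: below threshold (-19 ≤ -13); passes unchanged; output -19 dB.

-19 dB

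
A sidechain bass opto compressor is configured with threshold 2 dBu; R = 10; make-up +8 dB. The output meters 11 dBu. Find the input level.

Remove make-up: 11 − 8 = 3 dBu.
The compressed level sits 3 − 2 = 1 dB over threshold.
Input overshoot = R × output overshoot = 10 dB → input = 2 + 10 = 12 dBu.

12 dBu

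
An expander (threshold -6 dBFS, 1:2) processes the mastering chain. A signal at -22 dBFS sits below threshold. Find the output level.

-38 dBFS

Undershoot = (-6) − (-22) = 16 dB.
At 1:2, that expands to 32 dB under threshold.
Output = -6 − 32 = -38 dBFS.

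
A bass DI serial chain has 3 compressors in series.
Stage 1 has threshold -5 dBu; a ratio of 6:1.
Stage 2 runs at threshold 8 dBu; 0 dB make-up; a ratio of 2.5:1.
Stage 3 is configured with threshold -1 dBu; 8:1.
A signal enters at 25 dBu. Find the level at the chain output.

Stage 1: 30 dB above -5 dBu, reduced 6:1 to 5 dB above → 0 dBu.
Stage 2: 0 dBu is at or below the 8 dBu threshold — no compression; output 0 dBu.
Stage 3: 0 dBu is 1 dB over -1 dBu; at 8:1 that becomes 0.125 dB over, giving -0.875 dBu.

-0.875 dBu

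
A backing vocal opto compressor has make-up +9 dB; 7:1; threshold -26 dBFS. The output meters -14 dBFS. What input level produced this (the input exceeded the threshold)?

-5 dBFS

Before make-up, the level was -14 − 9 = -23 dBFS.
That's 3 dB above the -26 dBFS threshold.
Before 7:1 compression the overshoot was 3 × 7 = 21 dB, so input = -26 + 21 = -5 dBFS.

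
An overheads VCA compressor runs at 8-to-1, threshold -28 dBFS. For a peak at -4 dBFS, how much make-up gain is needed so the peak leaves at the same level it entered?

21 dB

The peak compresses to -28 + 24/8 = -25 dBFS.
To reach -4 dBFS requires -4 − (-25) = 21 dB of make-up.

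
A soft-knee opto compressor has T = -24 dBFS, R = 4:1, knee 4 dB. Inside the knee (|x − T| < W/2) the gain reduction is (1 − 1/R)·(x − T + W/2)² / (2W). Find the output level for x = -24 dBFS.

x − T + W/2 = -24 − (-24) + 2 = 2.
GR = (1 − 1/4) × 2² / 8 = 0.75 × 4 / 8 = 0.375 dB.
Output = -24 − 0.375 = -24.375 dBFS.

-24.375 dBFS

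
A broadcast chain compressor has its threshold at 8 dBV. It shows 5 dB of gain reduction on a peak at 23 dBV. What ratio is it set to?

1.5:1

Input overshoot = 23 − 8 = 15 dB.
Output overshoot = 15 − 5 = 10 dB.
Ratio = input overshoot / output overshoot = 15 / 10 = 1.5.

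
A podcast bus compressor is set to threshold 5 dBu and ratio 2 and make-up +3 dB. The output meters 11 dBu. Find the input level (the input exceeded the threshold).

11 dBu

Remove make-up: 11 − 3 = 8 dBu.
The compressed level sits 8 − 5 = 3 dB over threshold.
Before 2:1 compression the overshoot was 3 × 2 = 6 dB, so input = 5 + 6 = 11 dBu.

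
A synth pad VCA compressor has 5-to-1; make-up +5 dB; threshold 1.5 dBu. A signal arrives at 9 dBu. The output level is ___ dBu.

The input is 7.5 dB above the 1.5 dBu threshold.
5:1 compression reduces that to 7.5/5 = 1.5 dB over.
So the level is 1.5 + 1.5 = 3 dBu; make-up adds 5 dB, giving 8 dBu.

8 dBu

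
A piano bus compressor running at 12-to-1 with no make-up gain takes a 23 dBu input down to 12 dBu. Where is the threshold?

Gain reduction = 23 − 12 = 11 dB; output overshoot = GR / (R − 1) = 11 / 11 = 1 dB.
Threshold = output − output overshoot = 12 − 1 = 11 dBu.

11 dBu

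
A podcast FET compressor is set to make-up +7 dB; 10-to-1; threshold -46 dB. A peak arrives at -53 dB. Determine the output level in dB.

-46 dB

-53 dB is 7 dB below the -46 dB threshold, so no gain reduction is applied.
Make-up gain adds 7 dB: -53 + 7 = -46 dB.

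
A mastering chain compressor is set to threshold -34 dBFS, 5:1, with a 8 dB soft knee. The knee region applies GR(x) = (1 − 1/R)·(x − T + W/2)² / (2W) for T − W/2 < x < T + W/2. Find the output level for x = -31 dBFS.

x − T + W/2 = -31 − (-34) + 4 = 7.
GR = (1 − 1/5) × 7² / 16 = 0.8 × 49 / 16 = 2.45 dB.
Output = -31 − 2.45 = -33.45 dBFS.

-33.45 dBFS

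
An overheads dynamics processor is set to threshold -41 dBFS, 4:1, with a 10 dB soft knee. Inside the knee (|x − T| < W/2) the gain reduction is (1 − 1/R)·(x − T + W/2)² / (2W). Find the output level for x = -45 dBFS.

x − T + W/2 = -45 − (-41) + 5 = 1.
GR = (1 − 1/4) × 1² / 20 = 0.75 × 1 / 20 = 0.0375 dB.
Output = -45 − 0.0375 = -45.0375 dBFS.

-45.0375 dBFS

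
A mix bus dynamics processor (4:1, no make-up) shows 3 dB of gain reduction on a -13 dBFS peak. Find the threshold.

-17 dBFS

Gain reduction = -13 − (-16) = 3 dB; output overshoot = GR / (R − 1) = 3 / 3 = 1 dB.
Threshold = output − output overshoot = -16 − 1 = -17 dBFS.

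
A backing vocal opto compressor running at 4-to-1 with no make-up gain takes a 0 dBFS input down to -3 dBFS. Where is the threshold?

-4 dBFS

Let T be the threshold. Output overshoot = (input overshoot)/R, so -3 − T = (0 − T)/4.
4·(-3 − T) = 0 − T → 3·T = -12 − 0 = -12.
T = -12/3 = -4 dBFS.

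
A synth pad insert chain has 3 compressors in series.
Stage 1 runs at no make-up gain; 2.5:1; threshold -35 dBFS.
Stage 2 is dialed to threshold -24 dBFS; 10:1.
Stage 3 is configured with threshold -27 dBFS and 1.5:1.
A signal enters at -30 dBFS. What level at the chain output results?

Stage 1: 5 dB above -35 dBFS, reduced 2.5:1 to 2 dB above → -33 dBFS.
Stage 2: -33 dBFS is at or below the -24 dBFS threshold — no compression; output -33 dBFS.
Stage 3: -33 dBFS ≤ -27 dBFS, so stage 3 doesn't engage; output -33 dBFS.

-33 dBFS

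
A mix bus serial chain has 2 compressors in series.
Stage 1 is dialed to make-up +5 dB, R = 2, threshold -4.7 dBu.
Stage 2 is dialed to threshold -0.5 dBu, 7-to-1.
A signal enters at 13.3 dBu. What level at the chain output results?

Stage 1: 13.3 dBu is 18 dB over -4.7 dBu; at 2:1 that becomes 9 dB over, giving 4.3 dBu; +5 dB make-up → 9.3 dBu.
Stage 2: 9.8 dB above -0.5 dBu, reduced 7:1 to 1.4 dB above → 0.9 dBu.

0.9 dBu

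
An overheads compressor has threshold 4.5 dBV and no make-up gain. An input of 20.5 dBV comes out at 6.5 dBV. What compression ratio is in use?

8:1

Input overshoot = 20.5 − 4.5 = 16 dB; output overshoot = 6.5 − 4.5 = 2 dB.
Ratio = 16 / 2 = 8.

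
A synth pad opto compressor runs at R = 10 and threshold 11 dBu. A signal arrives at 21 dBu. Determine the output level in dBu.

12 dBu

21 dBu sits 10 dB over threshold.
At 10:1 the overshoot is divided by 10, leaving 1 dB above threshold.
So the level is 11 + 1 = 12 dBu.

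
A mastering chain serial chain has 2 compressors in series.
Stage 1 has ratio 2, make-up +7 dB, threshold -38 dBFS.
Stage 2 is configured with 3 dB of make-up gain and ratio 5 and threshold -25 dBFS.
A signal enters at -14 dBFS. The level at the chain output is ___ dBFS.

-20.8 dBFS

Stage 1: 24 dB above -38 dBFS, reduced 2:1 to 12 dB above → -26 dBFS; +7 dB make-up → -19 dBFS.
Stage 2: -19 dBFS is 6 dB over -25 dBFS; at 5:1 that becomes 1.2 dB over, giving -23.8 dBFS; +3 dB make-up → -20.8 dBFS.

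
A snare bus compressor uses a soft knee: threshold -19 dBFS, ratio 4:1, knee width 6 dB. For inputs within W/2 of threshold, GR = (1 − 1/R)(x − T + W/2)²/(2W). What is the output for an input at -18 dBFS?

x − T + W/2 = -18 − (-19) + 3 = 4.
GR = (1 − 1/4) × 4² / 12 = 0.75 × 16 / 12 = 1 dB.
Output = -18 − 1 = -19 dBFS.

-19 dBFS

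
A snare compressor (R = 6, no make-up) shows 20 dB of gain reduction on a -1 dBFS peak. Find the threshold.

-25 dBFS

Let T be the threshold. Output overshoot = (input overshoot)/R, so -21 − T = (-1 − T)/6.
6·(-21 − T) = -1 − T → 5·T = -126 − (-1) = -125.
T = -125/5 = -25 dBFS.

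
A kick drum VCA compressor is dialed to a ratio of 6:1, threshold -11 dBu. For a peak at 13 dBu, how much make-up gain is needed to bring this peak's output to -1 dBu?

6 dB

The peak compresses to -11 + 24/6 = -7 dBu.
To reach -1 dBu requires -1 − (-7) = 6 dB of make-up.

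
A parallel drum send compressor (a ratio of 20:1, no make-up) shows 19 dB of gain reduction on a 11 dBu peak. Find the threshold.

Let T be the threshold. Output overshoot = (input overshoot)/R, so -8 − T = (11 − T)/20.
20·(-8 − T) = 11 − T → 19·T = -160 − 11 = -171.
T = -171/19 = -9 dBu.

-9 dBu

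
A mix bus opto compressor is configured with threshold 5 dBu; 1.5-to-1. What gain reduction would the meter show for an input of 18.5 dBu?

4.5 dB

Overshoot = 18.5 − 5 = 13.5 dB.
A 1.5:1 ratio leaves 9 dB of that excess.
So the signal is attenuated by 13.5 − 9 = 4.5 dB.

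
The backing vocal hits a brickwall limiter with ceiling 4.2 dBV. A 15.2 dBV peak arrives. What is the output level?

4.2 dBV

The limiter clamps the peak to its 4.2 dBV ceiling.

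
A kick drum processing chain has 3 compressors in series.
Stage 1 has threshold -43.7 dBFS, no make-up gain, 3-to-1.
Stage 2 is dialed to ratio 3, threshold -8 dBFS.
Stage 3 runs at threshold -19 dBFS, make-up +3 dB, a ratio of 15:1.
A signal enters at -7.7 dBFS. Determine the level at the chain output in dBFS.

-28.7 dBFS

Stage 1: 36 dB above -43.7 dBFS, reduced 3:1 to 12 dB above → -31.7 dBFS.
Stage 2: -31.7 dBFS ≤ -8 dBFS, so stage 2 doesn't engage; output -31.7 dBFS.
Stage 3: -31.7 dBFS ≤ -19 dBFS, so stage 3 doesn't engage; make-up brings it to -28.7 dBFS.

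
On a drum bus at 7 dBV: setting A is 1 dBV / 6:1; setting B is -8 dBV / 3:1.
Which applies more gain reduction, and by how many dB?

B, by 5 dB

A: GR = 6 − 6/6 = 5 dB.
B: GR = 15 − 15/3 = 10 dB.
B applies 5 dB more gain reduction.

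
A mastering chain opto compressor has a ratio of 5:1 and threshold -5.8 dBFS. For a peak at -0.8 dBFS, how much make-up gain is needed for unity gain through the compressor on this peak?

4 dB

Overshoot 5 dB → 5/5 = 1 dB after compression, so the compressed level is -5.8 + 1 = -4.8 dBFS.
Make-up = target − compressed = -0.8 − (-4.8) = 4 dB.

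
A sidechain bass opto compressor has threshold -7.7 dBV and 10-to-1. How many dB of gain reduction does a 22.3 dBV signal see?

Overshoot = 22.3 − (-7.7) = 30 dB.
At 10:1, output sits 30/10 = 3 dB above threshold.
Gain reduction = 30 − 3 = 27 dB.

27 dB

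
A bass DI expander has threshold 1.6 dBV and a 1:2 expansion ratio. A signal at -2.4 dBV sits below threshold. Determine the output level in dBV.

Below threshold, a 1:2 expander applies gain = (2−1)×(T − x) of attenuation.
(2−1) × 4 = 4 dB, so output = -2.4 − 4 = -6.4 dBV.

-6.4 dBV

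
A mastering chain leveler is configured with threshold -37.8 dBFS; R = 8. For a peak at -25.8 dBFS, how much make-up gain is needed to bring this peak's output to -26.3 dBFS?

10 dB

The peak compresses to -37.8 + 12/8 = -36.3 dBFS.
To reach -26.3 dBFS requires -26.3 − (-36.3) = 10 dB of make-up.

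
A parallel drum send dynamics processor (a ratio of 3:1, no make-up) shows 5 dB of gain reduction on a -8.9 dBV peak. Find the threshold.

-16.4 dBV

Gain reduction = -8.9 − (-13.9) = 5 dB; output overshoot = GR / (R − 1) = 5 / 2 = 2.5 dB.
Threshold = output − output overshoot = -13.9 − 2.5 = -16.4 dBV.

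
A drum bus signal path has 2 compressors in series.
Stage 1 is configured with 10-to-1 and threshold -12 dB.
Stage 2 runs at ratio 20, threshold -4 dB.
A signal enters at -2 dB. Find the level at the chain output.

Stage 1: -2 dB is 10 dB over -12 dB; at 10:1 that becomes 1 dB over, giving -11 dB.
Stage 2: below threshold (-11 ≤ -4); passes unchanged; output -11 dB.

-11 dB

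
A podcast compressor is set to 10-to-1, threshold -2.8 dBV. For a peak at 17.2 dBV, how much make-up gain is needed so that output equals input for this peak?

Without make-up, output = threshold + overshoot/10 = -2.8 + 2 = -0.8 dBV.
Gap to target: 18 dB.

18 dB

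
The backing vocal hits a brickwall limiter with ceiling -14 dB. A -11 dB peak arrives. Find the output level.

At ∞:1, everything above -14 dB is held at the ceiling.

-14 dB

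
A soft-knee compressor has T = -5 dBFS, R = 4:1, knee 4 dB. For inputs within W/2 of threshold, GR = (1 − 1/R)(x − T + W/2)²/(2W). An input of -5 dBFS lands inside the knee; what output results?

x − T + W/2 = -5 − (-5) + 2 = 2.
GR = (1 − 1/4) × 2² / 8 = 0.75 × 4 / 8 = 0.375 dB.
Output = -5 − 0.375 = -5.375 dBFS.

-5.375 dBFS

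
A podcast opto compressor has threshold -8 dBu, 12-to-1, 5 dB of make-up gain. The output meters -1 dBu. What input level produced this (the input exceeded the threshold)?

Remove make-up: -1 − 5 = -6 dBu.
The compressed level sits -6 − (-8) = 2 dB over threshold.
Before 12:1 compression the overshoot was 2 × 12 = 24 dB, so input = -8 + 24 = 16 dBu.

16 dBu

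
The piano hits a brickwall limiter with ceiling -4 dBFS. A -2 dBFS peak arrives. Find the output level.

At ∞:1, everything above -4 dBFS is held at the ceiling.

-4 dBFS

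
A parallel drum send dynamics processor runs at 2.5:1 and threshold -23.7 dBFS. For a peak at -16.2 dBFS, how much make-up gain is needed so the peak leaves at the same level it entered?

4.5 dB

Without make-up, output = threshold + overshoot/2.5 = -23.7 + 3 = -20.7 dBFS.
Gap to target: 4.5 dB.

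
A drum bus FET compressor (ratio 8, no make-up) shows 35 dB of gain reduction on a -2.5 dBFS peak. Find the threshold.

Let T be the threshold. Output overshoot = (input overshoot)/R, so -37.5 − T = (-2.5 − T)/8.
8·(-37.5 − T) = -2.5 − T → 7·T = -300 − (-2.5) = -297.5.
T = -297.5/7 = -42.5 dBFS.

-42.5 dBFS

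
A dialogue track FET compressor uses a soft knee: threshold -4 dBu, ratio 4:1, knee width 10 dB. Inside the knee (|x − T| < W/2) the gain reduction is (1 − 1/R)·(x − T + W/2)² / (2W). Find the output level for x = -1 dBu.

x − T + W/2 = -1 − (-4) + 5 = 8.
GR = (1 − 1/4) × 8² / 20 = 0.75 × 64 / 20 = 2.4 dB.
Output = -1 − 2.4 = -3.4 dBu.

-3.4 dBu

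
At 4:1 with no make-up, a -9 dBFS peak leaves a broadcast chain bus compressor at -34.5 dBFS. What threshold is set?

-43 dBFS

Gain reduction = -9 − (-34.5) = 25.5 dB; output overshoot = GR / (R − 1) = 25.5 / 3 = 8.5 dB.
Threshold = output − output overshoot = -34.5 − 8.5 = -43 dBFS.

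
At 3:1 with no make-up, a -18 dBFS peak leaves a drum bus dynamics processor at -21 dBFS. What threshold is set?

-22.5 dBFS

Let T be the threshold. Output overshoot = (input overshoot)/R, so -21 − T = (-18 − T)/3.
3·(-21 − T) = -18 − T → 2·T = -63 − (-18) = -45.
T = -45/2 = -22.5 dBFS.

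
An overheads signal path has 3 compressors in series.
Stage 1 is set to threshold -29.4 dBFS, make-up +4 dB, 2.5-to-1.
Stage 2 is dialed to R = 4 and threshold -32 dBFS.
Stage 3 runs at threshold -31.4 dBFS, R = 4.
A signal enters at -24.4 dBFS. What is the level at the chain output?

-31.0125 dBFS

Stage 1: 5 dB above -29.4 dBFS, reduced 2.5:1 to 2 dB above → -27.4 dBFS; +4 dB make-up → -23.4 dBFS.
Stage 2: 8.6 dB above -32 dBFS, reduced 4:1 to 2.15 dB above → -29.85 dBFS.
Stage 3: -29.85 dBFS is 1.55 dB over -31.4 dBFS; at 4:1 that becomes 0.3875 dB over, giving -31.0125 dBFS.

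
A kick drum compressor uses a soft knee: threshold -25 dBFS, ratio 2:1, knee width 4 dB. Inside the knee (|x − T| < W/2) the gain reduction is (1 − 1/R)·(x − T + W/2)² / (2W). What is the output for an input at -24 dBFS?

x − T + W/2 = -24 − (-25) + 2 = 3.
GR = (1 − 1/2) × 3² / 8 = 0.5 × 9 / 8 = 0.5625 dB.
Output = -24 − 0.5625 = -24.5625 dBFS.

-24.5625 dBFS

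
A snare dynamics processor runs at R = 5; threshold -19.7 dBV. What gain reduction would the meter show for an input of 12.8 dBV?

26 dB

The signal is 32.5 dB above threshold.
A 5:1 ratio leaves 6.5 dB of that excess.
GR = overshoot in − overshoot out = 32.5 − 6.5 = 26 dB.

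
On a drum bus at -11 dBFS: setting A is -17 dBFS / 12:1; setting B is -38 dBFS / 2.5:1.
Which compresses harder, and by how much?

A: 6 dB over, compressed to 0.5 dB over, so 5.5 dB of GR.
B: 27 dB over, compressed to 10.8 dB over, so 16.2 dB of GR.
B reduces 10.7 dB more.

B, by 10.7 dB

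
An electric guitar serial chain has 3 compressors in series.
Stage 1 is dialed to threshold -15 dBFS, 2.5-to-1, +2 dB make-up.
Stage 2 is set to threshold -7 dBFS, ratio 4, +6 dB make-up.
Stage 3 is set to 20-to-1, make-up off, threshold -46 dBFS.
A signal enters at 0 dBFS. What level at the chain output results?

Stage 1: 0 dBFS is 15 dB over -15 dBFS; at 2.5:1 that becomes 6 dB over, giving -9 dBFS; +2 dB make-up → -7 dBFS.
Stage 2: -7 dBFS is at or below the -7 dBFS threshold — no compression; make-up brings it to -1 dBFS.
Stage 3: overshoot 45 dB → 45/20 = 2.25 dB → -43.75 dBFS.

-43.75 dBFS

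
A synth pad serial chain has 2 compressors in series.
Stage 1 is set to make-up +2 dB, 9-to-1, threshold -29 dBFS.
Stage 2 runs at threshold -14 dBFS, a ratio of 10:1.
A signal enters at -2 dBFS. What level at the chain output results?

Stage 1: overshoot 27 dB → 27/9 = 3 dB → -26 dBFS; +2 dB make-up → -24 dBFS.
Stage 2: -24 dBFS is at or below the -14 dBFS threshold — no compression; output -24 dBFS.

-24 dBFS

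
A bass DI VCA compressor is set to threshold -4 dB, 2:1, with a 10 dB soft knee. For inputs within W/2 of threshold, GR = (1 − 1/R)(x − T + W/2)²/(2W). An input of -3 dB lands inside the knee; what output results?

-3.9 dB

x − T + W/2 = -3 − (-4) + 5 = 6.
GR = (1 − 1/2) × 6² / 20 = 0.5 × 36 / 20 = 0.9 dB.
Output = -3 − 0.9 = -3.9 dB.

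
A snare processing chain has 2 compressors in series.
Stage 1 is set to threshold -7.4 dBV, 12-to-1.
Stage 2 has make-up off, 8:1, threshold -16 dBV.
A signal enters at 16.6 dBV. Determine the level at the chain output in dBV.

Stage 1: 24 dB above -7.4 dBV, reduced 12:1 to 2 dB above → -5.4 dBV.
Stage 2: -5.4 dBV is 10.6 dB over -16 dBV; at 8:1 that becomes 1.325 dB over, giving -14.675 dBV.

-14.675 dBV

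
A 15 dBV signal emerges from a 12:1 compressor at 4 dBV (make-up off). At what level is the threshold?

3 dBV

Input is 12 dB above T (since output overshoot × R = input overshoot: (4 − T)·12 = 15 − T gives T = 3 dBV).
Check: 3 + (15 − 3)/12 = 3 + 1 = 4 dBV. ✓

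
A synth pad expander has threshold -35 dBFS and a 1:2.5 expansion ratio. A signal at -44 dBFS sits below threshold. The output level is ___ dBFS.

Below threshold, a 1:2.5 expander applies gain = (2.5−1)×(T − x) of attenuation.
(2.5−1) × 9 = 13.5 dB, so output = -44 − 13.5 = -57.5 dBFS.

-57.5 dBFS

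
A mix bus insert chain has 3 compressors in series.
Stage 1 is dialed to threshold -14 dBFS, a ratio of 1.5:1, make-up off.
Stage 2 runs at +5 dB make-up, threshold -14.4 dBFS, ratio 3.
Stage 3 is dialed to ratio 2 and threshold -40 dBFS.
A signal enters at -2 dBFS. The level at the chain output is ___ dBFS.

-23.3 dBFS

Stage 1: -2 dBFS is 12 dB over -14 dBFS; at 1.5:1 that becomes 8 dB over, giving -6 dBFS.
Stage 2: -6 dBFS is 8.4 dB over -14.4 dBFS; at 3:1 that becomes 2.8 dB over, giving -11.6 dBFS; +5 dB make-up → -6.6 dBFS.
Stage 3: overshoot 33.4 dB → 33.4/2 = 16.7 dB → -23.3 dBFS.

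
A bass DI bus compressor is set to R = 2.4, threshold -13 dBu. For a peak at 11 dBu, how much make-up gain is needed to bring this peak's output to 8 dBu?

Overshoot 24 dB → 24/2.4 = 10 dB after compression, so the compressed level is -13 + 10 = -3 dBu.
Make-up = target − compressed = 8 − (-3) = 11 dB.

11 dB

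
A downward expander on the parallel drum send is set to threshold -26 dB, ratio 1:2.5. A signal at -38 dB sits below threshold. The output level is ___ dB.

-56 dB

Undershoot = (-26) − (-38) = 12 dB.
At 1:2.5, that expands to 30 dB under threshold.
Output = -26 − 30 = -56 dB.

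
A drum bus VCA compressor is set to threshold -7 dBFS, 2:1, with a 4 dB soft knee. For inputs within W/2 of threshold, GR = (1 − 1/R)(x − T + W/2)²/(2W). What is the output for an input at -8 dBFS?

x − T + W/2 = -8 − (-7) + 2 = 1.
GR = (1 − 1/2) × 1² / 8 = 0.5 × 1 / 8 = 0.0625 dB.
Output = -8 − 0.0625 = -8.0625 dBFS.

-8.0625 dBFS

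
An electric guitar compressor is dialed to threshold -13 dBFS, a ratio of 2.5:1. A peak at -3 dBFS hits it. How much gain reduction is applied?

The signal is 10 dB above threshold.
At 2.5:1, output sits 10/2.5 = 4 dB above threshold.
Gain reduction = 10 − 4 = 6 dB.

6 dB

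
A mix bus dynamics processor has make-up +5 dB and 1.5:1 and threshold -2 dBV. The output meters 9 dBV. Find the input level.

7 dBV

Remove make-up: 9 − 5 = 4 dBV.
That's 6 dB above the -2 dBV threshold.
Input overshoot = R × output overshoot = 9 dB → input = -2 + 9 = 7 dBV.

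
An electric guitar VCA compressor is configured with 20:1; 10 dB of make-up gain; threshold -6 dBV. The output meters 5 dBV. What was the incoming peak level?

14 dBV

Remove make-up: 5 − 10 = -5 dBV.
That's 1 dB above the -6 dBV threshold.
Before 20:1 compression the overshoot was 1 × 20 = 20 dB, so input = -6 + 20 = 14 dBV.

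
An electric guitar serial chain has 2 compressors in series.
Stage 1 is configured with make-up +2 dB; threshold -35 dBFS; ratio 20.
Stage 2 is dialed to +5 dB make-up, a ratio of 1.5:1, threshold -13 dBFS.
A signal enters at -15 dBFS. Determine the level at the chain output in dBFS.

-27 dBFS

Stage 1: -15 dBFS is 20 dB over -35 dBFS; at 20:1 that becomes 1 dB over, giving -34 dBFS; +2 dB make-up → -32 dBFS.
Stage 2: -32 dBFS ≤ -13 dBFS, so stage 2 doesn't engage; make-up brings it to -27 dBFS.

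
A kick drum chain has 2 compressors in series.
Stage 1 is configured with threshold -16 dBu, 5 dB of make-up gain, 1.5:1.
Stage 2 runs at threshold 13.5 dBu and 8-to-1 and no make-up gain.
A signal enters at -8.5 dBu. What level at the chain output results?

Stage 1: -8.5 dBu is 7.5 dB over -16 dBu; at 1.5:1 that becomes 5 dB over, giving -11 dBu; +5 dB make-up → -6 dBu.
Stage 2: -6 dBu ≤ 13.5 dBu, so stage 2 doesn't engage; output -6 dBu.

-6 dBu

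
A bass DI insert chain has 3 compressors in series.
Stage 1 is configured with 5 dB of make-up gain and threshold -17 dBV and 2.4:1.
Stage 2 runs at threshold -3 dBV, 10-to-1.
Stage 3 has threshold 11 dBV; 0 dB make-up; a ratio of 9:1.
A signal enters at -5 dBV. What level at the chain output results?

-7 dBV

Stage 1: overshoot 12 dB → 12/2.4 = 5 dB → -12 dBV; +5 dB make-up → -7 dBV.
Stage 2: -7 dBV ≤ -3 dBV, so stage 2 doesn't engage; output -7 dBV.
Stage 3: -7 dBV is at or below the 11 dBV threshold — no compression; output -7 dBV.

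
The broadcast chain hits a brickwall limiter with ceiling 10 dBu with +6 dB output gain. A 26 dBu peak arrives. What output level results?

The limiter clamps the peak to its 10 dBu ceiling.
Output gain then adds 6 dB: 10 + 6 = 16 dBu.

16 dBu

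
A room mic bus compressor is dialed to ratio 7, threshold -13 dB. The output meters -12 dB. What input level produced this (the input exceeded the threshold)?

The compressed level sits -12 − (-13) = 1 dB over threshold.
Before 7:1 compression the overshoot was 1 × 7 = 7 dB, so input = -13 + 7 = -6 dB.

-6 dB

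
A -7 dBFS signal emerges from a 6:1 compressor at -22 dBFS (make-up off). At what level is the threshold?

-25 dBFS

Let T be the threshold. Output overshoot = (input overshoot)/R, so -22 − T = (-7 − T)/6.
6·(-22 − T) = -7 − T → 5·T = -132 − (-7) = -125.
T = -125/5 = -25 dBFS.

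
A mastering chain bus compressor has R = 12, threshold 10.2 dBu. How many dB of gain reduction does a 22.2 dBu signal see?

11 dB

22.2 dBu exceeds the threshold by 12 dB.
After 12:1 compression the overshoot becomes 12/12 = 1 dB.
Gain reduction = 12 − 1 = 11 dB.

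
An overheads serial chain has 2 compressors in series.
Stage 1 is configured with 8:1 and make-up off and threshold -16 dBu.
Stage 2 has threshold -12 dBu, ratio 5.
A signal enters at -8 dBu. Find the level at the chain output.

-15 dBu

Stage 1: -8 dBu is 8 dB over -16 dBu; at 8:1 that becomes 1 dB over, giving -15 dBu.
Stage 2: -15 dBu ≤ -12 dBu, so stage 2 doesn't engage; output -15 dBu.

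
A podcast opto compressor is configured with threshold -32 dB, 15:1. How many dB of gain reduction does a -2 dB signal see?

28 dB

Overshoot = -2 − (-32) = 30 dB.
A 15:1 ratio leaves 2 dB of that excess.
GR = overshoot in − overshoot out = 30 − 2 = 28 dB.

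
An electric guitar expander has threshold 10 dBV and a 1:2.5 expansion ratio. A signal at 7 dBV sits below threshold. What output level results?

2.5 dBV

The input is 3 dB below the 10 dBV threshold.
A 1:2.5 expander multiplies undershoot by 2.5: 3 × 2.5 = 7.5 dB below threshold.
Output = 10 − 7.5 = 2.5 dBV.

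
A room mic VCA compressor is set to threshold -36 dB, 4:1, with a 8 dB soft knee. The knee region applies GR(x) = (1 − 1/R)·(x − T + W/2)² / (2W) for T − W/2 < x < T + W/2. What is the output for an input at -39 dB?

-39.046875 dB

x − T + W/2 = -39 − (-36) + 4 = 1.
GR = (1 − 1/4) × 1² / 16 = 0.75 × 1 / 16 = 0.046875 dB.
Output = -39 − 0.046875 = -39.046875 dB.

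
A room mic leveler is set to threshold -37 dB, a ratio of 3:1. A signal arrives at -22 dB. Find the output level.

-32 dB

-22 dB sits 15 dB over threshold.
3:1 compression reduces that to 15/3 = 5 dB over.
So the level is -37 + 5 = -32 dB.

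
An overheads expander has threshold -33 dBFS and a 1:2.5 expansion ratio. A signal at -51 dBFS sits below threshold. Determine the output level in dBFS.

Below threshold, a 1:2.5 expander applies gain = (2.5−1)×(T − x) of attenuation.
(2.5−1) × 18 = 27 dB, so output = -51 − 27 = -78 dBFS.

-78 dBFS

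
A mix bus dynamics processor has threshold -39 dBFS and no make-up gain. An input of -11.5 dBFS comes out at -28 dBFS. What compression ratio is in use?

Input overshoot = -11.5 − (-39) = 27.5 dB; output overshoot = -28 − (-39) = 11 dB.
Ratio = 27.5 / 11 = 2.5.

2.5:1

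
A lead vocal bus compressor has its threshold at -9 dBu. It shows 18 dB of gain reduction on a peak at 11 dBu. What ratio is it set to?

Input overshoot = 11 − (-9) = 20 dB.
Output overshoot = 20 − 18 = 2 dB.
Ratio = input overshoot / output overshoot = 20 / 2 = 10.

10:1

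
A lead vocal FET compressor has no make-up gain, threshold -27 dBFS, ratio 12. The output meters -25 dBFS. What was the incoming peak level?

Post-compression overshoot = -25 − (-27) = 2 dB.
Input overshoot = R × output overshoot = 24 dB → input = -27 + 24 = -3 dBFS.

-3 dBFS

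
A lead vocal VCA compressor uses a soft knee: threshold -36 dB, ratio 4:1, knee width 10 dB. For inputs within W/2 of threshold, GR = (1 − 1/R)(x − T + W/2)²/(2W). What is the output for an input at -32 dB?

-35.0375 dB

x − T + W/2 = -32 − (-36) + 5 = 9.
GR = (1 − 1/4) × 9² / 20 = 0.75 × 81 / 20 = 3.0375 dB.
Output = -32 − 3.0375 = -35.0375 dB.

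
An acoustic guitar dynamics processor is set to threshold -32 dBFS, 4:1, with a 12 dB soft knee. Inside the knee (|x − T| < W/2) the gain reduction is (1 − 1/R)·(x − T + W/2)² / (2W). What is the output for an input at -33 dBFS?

-33.78125 dBFS

x − T + W/2 = -33 − (-32) + 6 = 5.
GR = (1 − 1/4) × 5² / 24 = 0.75 × 25 / 24 = 0.78125 dB.
Output = -33 − 0.78125 = -33.78125 dBFS.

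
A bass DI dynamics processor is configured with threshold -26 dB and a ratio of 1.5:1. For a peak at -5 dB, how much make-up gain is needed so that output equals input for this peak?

Overshoot 21 dB → 21/1.5 = 14 dB after compression, so the compressed level is -26 + 14 = -12 dB.
Make-up = target − compressed = -5 − (-12) = 7 dB.

7 dB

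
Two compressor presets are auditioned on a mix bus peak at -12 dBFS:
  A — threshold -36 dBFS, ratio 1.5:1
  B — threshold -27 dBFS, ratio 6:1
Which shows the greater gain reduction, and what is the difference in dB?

B, by 4.5 dB

A: GR = 24 − 24/1.5 = 8 dB.
B: GR = 15 − 15/6 = 12.5 dB.
Difference: 4.5 dB in favour of B.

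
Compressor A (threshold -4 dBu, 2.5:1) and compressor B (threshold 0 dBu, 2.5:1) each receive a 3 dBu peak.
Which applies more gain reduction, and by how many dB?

A, by 2.4 dB

A: GR = 7 − 7/2.5 = 4.2 dB.
B: GR = 3 − 3/2.5 = 1.8 dB.
A reduces 2.4 dB more.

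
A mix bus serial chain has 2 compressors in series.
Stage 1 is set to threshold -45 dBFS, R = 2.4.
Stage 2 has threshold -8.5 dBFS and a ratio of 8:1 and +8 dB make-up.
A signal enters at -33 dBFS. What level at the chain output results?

-32 dBFS

Stage 1: overshoot 12 dB → 12/2.4 = 5 dB → -40 dBFS.
Stage 2: -40 dBFS ≤ -8.5 dBFS, so stage 2 doesn't engage; make-up brings it to -32 dBFS.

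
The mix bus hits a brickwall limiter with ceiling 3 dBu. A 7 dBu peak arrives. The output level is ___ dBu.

3 dBu

The limiter clamps the peak to its 3 dBu ceiling.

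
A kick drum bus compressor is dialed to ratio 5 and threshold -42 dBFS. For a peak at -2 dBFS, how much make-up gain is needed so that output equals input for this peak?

Without make-up, output = threshold + overshoot/5 = -42 + 8 = -34 dBFS.
Gap to target: 32 dB.

32 dB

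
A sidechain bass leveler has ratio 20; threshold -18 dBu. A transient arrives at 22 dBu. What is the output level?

-16 dBu

Overshoot: 22 − (-18) = 40 dB.
20:1 compression reduces that to 40/20 = 2 dB over.
So the level is -18 + 2 = -16 dBu.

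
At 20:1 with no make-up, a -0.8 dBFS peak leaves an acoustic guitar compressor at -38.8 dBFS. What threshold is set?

-40.8 dBFS

Let T be the threshold. Output overshoot = (input overshoot)/R, so -38.8 − T = (-0.8 − T)/20.
20·(-38.8 − T) = -0.8 − T → 19·T = -776 − (-0.8) = -775.2.
T = -775.2/19 = -40.8 dBFS.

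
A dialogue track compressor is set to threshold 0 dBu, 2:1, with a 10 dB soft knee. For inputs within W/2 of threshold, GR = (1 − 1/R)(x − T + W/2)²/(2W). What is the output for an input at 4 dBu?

1.975 dBu

x − T + W/2 = 4 − 0 + 5 = 9.
GR = (1 − 1/2) × 9² / 20 = 0.5 × 81 / 20 = 2.025 dB.
Output = 4 − 2.025 = 1.975 dBu.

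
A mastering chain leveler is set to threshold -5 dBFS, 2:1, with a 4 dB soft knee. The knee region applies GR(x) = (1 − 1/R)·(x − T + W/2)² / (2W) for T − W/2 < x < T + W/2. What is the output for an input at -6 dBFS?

-6.0625 dBFS

x − T + W/2 = -6 − (-5) + 2 = 1.
GR = (1 − 1/2) × 1² / 8 = 0.5 × 1 / 8 = 0.0625 dB.
Output = -6 − 0.0625 = -6.0625 dBFS.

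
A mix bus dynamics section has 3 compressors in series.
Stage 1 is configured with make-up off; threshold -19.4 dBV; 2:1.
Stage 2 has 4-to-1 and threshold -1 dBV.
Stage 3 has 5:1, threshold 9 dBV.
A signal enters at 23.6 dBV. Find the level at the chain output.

Stage 1: overshoot 43 dB → 43/2 = 21.5 dB → 2.1 dBV.
Stage 2: 3.1 dB above -1 dBV, reduced 4:1 to 0.775 dB above → -0.225 dBV.
Stage 3: below threshold (-0.225 ≤ 9); passes unchanged; output -0.225 dBV.

-0.225 dBV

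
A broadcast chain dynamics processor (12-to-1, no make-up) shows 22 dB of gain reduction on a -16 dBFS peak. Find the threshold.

Gain reduction = -16 − (-38) = 22 dB; output overshoot = GR / (R − 1) = 22 / 11 = 2 dB.
Threshold = output − output overshoot = -38 − 2 = -40 dBFS.

-40 dBFS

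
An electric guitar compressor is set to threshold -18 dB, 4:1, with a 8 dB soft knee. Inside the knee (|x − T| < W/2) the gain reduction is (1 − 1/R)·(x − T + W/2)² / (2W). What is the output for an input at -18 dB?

x − T + W/2 = -18 − (-18) + 4 = 4.
GR = (1 − 1/4) × 4² / 16 = 0.75 × 16 / 16 = 0.75 dB.
Output = -18 − 0.75 = -18.75 dB.

-18.75 dB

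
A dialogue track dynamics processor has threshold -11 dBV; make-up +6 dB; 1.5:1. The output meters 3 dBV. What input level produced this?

1 dBV

Stripping the +6 dB make-up gives -3 dBV at the gain stage.
That's 8 dB above the -11 dBV threshold.
Undo the ratio: input overshoot = 8 × 1.5 = 12 dB, giving input = 1 dBV.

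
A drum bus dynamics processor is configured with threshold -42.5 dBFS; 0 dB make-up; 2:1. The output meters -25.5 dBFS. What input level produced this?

The compressed level sits -25.5 − (-42.5) = 17 dB over threshold.
Undo the ratio: input overshoot = 17 × 2 = 34 dB, giving input = -8.5 dBFS.

-8.5 dBFS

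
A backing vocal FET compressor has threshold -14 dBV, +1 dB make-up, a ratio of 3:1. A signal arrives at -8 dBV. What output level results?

-11 dBV

Overshoot: -8 − (-14) = 6 dB.
The 6 dB excess becomes 2 dB after 3:1 reduction.
Output = -14 + 2 = -12 dBV; make-up adds 1 dB, giving -11 dBV.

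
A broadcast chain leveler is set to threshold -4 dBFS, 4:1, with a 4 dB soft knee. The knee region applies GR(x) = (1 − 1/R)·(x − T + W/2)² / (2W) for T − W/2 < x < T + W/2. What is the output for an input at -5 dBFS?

-5.09375 dBFS

x − T + W/2 = -5 − (-4) + 2 = 1.
GR = (1 − 1/4) × 1² / 8 = 0.75 × 1 / 8 = 0.09375 dB.
Output = -5 − 0.09375 = -5.09375 dBFS.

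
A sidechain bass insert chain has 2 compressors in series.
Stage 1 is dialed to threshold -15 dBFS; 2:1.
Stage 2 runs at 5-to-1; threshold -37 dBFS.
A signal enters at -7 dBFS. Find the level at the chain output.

Stage 1: -7 dBFS is 8 dB over -15 dBFS; at 2:1 that becomes 4 dB over, giving -11 dBFS.
Stage 2: 26 dB above -37 dBFS, reduced 5:1 to 5.2 dB above → -31.8 dBFS.

-31.8 dBFS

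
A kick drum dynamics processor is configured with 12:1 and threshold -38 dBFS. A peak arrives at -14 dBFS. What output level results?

-36 dBFS

The input is 24 dB above the -38 dBFS threshold.
12:1 compression reduces that to 24/12 = 2 dB over.
Output = -38 + 2 = -36 dBFS.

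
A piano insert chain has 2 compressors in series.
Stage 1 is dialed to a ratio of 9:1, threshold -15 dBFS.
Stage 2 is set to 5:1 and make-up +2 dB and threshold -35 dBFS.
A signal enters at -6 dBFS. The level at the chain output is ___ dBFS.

Stage 1: overshoot 9 dB → 9/9 = 1 dB → -14 dBFS.
Stage 2: 21 dB above -35 dBFS, reduced 5:1 to 4.2 dB above → -30.8 dBFS; +2 dB make-up → -28.8 dBFS.

-28.8 dBFS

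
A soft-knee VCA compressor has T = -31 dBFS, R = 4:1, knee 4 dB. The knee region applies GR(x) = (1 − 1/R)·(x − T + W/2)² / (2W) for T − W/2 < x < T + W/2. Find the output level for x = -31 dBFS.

-31.375 dBFS

x − T + W/2 = -31 − (-31) + 2 = 2.
GR = (1 − 1/4) × 2² / 8 = 0.75 × 4 / 8 = 0.375 dB.
Output = -31 − 0.375 = -31.375 dBFS.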